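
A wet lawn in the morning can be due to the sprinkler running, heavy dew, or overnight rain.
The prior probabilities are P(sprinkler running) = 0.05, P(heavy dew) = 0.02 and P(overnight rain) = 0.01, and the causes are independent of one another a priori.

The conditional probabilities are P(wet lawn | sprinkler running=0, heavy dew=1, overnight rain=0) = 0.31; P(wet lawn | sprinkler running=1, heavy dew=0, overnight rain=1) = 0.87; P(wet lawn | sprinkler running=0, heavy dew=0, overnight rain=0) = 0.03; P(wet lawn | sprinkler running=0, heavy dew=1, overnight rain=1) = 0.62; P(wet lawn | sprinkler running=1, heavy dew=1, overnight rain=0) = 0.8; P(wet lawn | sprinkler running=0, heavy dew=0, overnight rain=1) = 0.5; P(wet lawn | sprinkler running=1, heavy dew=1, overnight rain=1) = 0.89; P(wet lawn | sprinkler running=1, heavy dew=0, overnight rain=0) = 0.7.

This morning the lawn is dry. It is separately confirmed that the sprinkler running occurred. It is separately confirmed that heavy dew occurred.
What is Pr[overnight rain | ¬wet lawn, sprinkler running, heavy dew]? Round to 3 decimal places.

Pr[overnight rain | ¬wet lawn, sprinkler running, heavy dew] ≈ 0.006

For the numerator, keep only overnight rain=true terms: 0.11×0.01 = 0.001100
Normalizer over all consistent configurations: 0.2×0.99 + 0.11×0.01 = 0.199100
Posterior = 0.001100 / 0.199100 ≈ 0.006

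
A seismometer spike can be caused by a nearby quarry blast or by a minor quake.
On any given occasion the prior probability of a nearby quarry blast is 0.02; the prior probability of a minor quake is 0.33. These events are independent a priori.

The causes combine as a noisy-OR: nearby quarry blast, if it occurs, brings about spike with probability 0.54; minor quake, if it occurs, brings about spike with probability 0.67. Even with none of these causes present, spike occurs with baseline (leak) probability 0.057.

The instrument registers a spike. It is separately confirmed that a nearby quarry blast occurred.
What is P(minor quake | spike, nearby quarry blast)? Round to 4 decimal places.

Under noisy-OR, P(spike | causes) = 1 − (1−0.057)·∏(1−qᵢ) over the active causes.
P(spike | nearby quarry blast) = 0.56622·0.67 + 0.856853·0.33 = 0.379367 + 0.282761 = 0.662128
Restricting to configurations with minor quake present: 0.856853·0.33 = 0.282761.
P(minor quake | spike, nearby quarry blast) = 0.282761 / 0.662128 ≈ 0.4270

P(minor quake | spike, nearby quarry blast) ≈ 0.4270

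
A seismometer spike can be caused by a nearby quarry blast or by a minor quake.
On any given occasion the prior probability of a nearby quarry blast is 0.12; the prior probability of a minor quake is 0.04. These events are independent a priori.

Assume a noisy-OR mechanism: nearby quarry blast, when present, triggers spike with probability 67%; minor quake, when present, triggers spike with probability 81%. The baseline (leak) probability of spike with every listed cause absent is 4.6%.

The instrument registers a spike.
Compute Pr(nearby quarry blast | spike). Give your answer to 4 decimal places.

Under noisy-OR, P(spike | causes) = 1 − (1−0.046)·∏(1−qᵢ) over the active causes.
P(spike) = 0.046×0.88×0.96 + 0.81874×0.88×0.04 + 0.68518×0.12×0.96 + 0.940184×0.12×0.04 = 0.038861 + 0.028820 + 0.078933 + 0.004513 = 0.151127
Restricting to configurations with nearby quarry blast present: 0.078933 + 0.004513 = 0.083446.
So P(nearby quarry blast | spike) = 0.083446/0.151127 ≈ 0.5522.

Pr(nearby quarry blast | spike) ≈ 0.5522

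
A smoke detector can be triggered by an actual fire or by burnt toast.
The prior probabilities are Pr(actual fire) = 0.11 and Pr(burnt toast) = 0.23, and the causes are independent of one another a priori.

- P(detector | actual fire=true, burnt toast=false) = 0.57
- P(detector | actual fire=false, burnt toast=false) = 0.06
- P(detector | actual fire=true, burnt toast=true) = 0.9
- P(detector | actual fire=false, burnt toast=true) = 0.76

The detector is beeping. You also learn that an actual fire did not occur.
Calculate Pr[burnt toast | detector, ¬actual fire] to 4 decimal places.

Sum P(detector|·) weighted by the priors over both values of burnt toast:
  P(detector | ¬actual fire) = 0.06*0.77 + 0.76*0.23
        = 0.046200 + 0.174800 = 0.221000
The terms with burnt toast present sum to 0.174800, so
  P(burnt toast | detector, ¬actual fire) = 0.174800 / 0.221000 ≈ 0.7910

Pr[burnt toast | detector, ¬actual fire] ≈ 0.7910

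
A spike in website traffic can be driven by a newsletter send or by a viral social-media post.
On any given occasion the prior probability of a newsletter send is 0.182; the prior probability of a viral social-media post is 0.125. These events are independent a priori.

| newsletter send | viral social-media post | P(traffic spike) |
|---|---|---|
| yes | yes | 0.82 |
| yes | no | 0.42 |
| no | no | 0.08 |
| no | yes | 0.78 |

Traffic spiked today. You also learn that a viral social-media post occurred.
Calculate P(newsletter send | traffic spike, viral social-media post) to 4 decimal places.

P(newsletter send | traffic spike, viral social-media post) ≈ 0.1896

Sum P(traffic spike|·) weighted by the priors over both values of newsletter send:
  P(traffic spike | viral social-media post) = 0.78×0.818 + 0.82×0.182
        = 0.638040 + 0.149240 = 0.787280
Configurations with newsletter send contribute 0.149240, so
  P(newsletter send | traffic spike, viral social-media post) = 0.149240 / 0.787280 ≈ 0.1896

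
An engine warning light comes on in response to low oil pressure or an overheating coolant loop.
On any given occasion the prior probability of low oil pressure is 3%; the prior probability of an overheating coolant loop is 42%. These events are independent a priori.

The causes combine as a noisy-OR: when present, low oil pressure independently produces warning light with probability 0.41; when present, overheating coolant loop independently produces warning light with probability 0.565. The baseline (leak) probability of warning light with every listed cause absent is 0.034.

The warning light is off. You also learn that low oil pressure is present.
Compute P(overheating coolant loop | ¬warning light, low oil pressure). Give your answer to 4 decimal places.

Under noisy-OR, P(warning light | causes) = 1 − (1−0.034)·∏(1−qᵢ) over the active causes.
Enumerate both values of overheating coolant loop and weight by the priors:
  P(¬warning light | low oil pressure) = 0.56994×0.58 + 0.247924×0.42
        = 0.330565 + 0.104128 = 0.434693
The terms with overheating coolant loop present sum to 0.104128, so
  P(overheating coolant loop | ¬warning light, low oil pressure) = 0.104128 / 0.434693 ≈ 0.2395

P(overheating coolant loop | ¬warning light, low oil pressure) ≈ 0.2395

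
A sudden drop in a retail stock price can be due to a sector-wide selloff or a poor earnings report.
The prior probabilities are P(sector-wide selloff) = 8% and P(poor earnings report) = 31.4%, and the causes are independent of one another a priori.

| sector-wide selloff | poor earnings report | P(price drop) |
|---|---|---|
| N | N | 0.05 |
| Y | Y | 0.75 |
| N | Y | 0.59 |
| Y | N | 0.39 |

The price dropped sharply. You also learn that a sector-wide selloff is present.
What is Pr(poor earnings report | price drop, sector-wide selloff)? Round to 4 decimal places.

Pr(poor earnings report | price drop, sector-wide selloff) ≈ 0.4682

P(price drop | sector-wide selloff) = 0.39*0.686 + 0.75*0.314 = 0.267540 + 0.235500 = 0.503040
Of this, 0.235500 comes from 0.75*0.314 (the poor earnings report=true cases).
So P(poor earnings report | price drop, sector-wide selloff) = 0.235500/0.503040 ≈ 0.4682.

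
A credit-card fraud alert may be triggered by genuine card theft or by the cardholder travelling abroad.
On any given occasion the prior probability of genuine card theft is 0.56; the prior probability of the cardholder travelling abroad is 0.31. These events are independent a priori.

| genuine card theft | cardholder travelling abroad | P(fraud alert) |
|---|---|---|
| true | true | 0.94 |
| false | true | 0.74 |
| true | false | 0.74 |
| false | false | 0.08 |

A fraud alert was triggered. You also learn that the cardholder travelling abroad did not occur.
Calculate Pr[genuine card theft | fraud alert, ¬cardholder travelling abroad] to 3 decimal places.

P(fraud alert | ¬cardholder travelling abroad) = 0.08*0.44 + 0.74*0.56 = 0.035200 + 0.414400 = 0.449600
Restricting to configurations with genuine card theft present: 0.74*0.56 = 0.414400.
So P(genuine card theft | fraud alert, ¬cardholder travelling abroad) = 0.414400/0.449600 ≈ 0.922.

Pr[genuine card theft | fraud alert, ¬cardholder travelling abroad] ≈ 0.922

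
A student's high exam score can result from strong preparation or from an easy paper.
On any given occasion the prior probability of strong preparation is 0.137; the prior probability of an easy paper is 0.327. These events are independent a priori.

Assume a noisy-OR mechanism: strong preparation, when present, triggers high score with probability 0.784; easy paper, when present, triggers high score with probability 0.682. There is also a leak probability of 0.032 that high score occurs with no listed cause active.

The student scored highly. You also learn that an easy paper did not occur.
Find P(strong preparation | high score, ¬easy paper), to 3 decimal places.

Under noisy-OR, P(high score | causes) = 1 − (1−0.032)·∏(1−qᵢ) over the active causes.
Weight on strong preparation=true, given the evidence: 0.790912*0.137 = 0.108355
Normalizer over all consistent configurations: 0.032*0.863 + 0.790912*0.137 = 0.135971
Posterior = 0.108355 / 0.135971 ≈ 0.797

P(strong preparation | high score, ¬easy paper) ≈ 0.797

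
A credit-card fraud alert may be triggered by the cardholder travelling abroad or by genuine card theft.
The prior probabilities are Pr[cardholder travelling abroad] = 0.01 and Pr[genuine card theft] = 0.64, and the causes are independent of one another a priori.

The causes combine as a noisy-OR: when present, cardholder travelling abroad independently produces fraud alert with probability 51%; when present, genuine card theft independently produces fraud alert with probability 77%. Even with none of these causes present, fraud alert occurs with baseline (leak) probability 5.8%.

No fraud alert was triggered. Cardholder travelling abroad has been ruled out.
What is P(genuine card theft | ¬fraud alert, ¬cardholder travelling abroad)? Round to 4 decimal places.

P(genuine card theft | ¬fraud alert, ¬cardholder travelling abroad) ≈ 0.2902

Under noisy-OR, P(fraud alert | causes) = 1 − (1−0.058)·∏(1−qᵢ) over the active causes.
Sum P(¬fraud alert|·) weighted by the priors over both values of genuine card theft:
  P(¬fraud alert | ¬cardholder travelling abroad) = 0.942·0.36 + 0.21666·0.64
        = 0.339120 + 0.138662 = 0.477782
Configurations with genuine card theft contribute 0.138662, so
  P(genuine card theft | ¬fraud alert, ¬cardholder travelling abroad) = 0.138662 / 0.477782 ≈ 0.2902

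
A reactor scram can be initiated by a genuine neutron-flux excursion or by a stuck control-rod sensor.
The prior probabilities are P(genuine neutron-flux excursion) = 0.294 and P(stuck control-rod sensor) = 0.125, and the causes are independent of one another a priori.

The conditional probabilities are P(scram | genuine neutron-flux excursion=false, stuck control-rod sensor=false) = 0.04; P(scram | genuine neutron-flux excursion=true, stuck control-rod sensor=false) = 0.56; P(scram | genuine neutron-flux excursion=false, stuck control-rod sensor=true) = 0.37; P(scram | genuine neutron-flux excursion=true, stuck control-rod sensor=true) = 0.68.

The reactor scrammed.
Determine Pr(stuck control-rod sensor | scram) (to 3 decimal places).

Pr(stuck control-rod sensor | scram) ≈ 0.255

Sum P(scram|·) weighted by the priors over the 4 (genuine neutron-flux excursion, stuck control-rod sensor) configurations:
  P(scram) = 0.04*0.706*0.875 + 0.37*0.706*0.125 + 0.56*0.294*0.875 + 0.68*0.294*0.125
        = 0.024710 + 0.032653 + 0.144060 + 0.024990 = 0.226413
Configurations with stuck control-rod sensor contribute 0.057643, so
  P(stuck control-rod sensor | scram) = 0.057643 / 0.226413 ≈ 0.255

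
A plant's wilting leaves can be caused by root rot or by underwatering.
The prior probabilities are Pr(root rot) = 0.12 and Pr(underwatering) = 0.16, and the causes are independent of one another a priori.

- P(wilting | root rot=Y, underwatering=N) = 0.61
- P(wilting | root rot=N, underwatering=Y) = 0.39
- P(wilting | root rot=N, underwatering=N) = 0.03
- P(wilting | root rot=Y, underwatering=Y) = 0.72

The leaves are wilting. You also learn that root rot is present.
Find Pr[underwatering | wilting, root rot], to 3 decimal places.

Sum P(wilting|·) weighted by the priors over both values of underwatering:
  P(wilting | root rot) = 0.61×0.84 + 0.72×0.16
        = 0.512400 + 0.115200 = 0.627600
The terms with underwatering present sum to 0.115200, so
  P(underwatering | wilting, root rot) = 0.115200 / 0.627600 ≈ 0.184

Pr[underwatering | wilting, root rot] ≈ 0.184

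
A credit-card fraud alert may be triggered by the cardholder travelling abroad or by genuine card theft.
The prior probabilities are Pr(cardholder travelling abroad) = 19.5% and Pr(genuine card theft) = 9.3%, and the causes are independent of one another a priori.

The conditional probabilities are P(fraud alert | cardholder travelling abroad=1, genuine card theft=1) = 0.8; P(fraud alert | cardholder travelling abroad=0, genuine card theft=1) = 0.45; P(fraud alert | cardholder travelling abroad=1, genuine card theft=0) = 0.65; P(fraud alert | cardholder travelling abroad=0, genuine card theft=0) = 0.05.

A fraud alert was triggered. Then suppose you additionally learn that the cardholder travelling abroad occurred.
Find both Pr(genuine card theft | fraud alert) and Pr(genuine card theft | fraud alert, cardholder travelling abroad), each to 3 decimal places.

Pr(genuine card theft | fraud alert) ≈ 0.241; Pr(genuine card theft | fraud alert, cardholder travelling abroad) ≈ 0.112

By total probability over the 4 (cardholder travelling abroad, genuine card theft) configurations:
  P(fraud alert) = 0.05*0.805*0.907 + 0.45*0.805*0.093 + 0.65*0.195*0.907 + 0.8*0.195*0.093
        = 0.036507 + 0.033689 + 0.114962 + 0.014508 = 0.199666
The terms with genuine card theft present sum to 0.048197, so
  P(genuine card theft | fraud alert) = 0.048197 / 0.199666 ≈ 0.241

Now condition on the additional information:
Weight on genuine card theft=true, given the evidence: 0.8*0.093 = 0.074400
Normalizer over all consistent configurations: 0.65*0.907 + 0.8*0.093 = 0.663950
P(genuine card theft | fraud alert, cardholder travelling abroad) = 0.074400/0.663950 ≈ 0.112
The drop from 0.241 to 0.112 is the explaining-away (discounting) effect.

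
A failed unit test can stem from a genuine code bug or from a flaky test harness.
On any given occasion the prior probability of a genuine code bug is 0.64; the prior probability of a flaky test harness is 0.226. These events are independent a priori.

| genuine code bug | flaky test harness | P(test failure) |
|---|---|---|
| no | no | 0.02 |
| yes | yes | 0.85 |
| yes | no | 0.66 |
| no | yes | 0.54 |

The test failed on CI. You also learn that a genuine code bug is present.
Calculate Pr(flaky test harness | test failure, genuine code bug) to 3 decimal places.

Pr(flaky test harness | test failure, genuine code bug) ≈ 0.273

P(test failure | genuine code bug) = 0.66×0.774 + 0.85×0.226 = 0.510840 + 0.192100 = 0.702940
The flaky test harness-present share is 0.85×0.226 = 0.192100.
P(flaky test harness | test failure, genuine code bug) = 0.192100 / 0.702940 ≈ 0.273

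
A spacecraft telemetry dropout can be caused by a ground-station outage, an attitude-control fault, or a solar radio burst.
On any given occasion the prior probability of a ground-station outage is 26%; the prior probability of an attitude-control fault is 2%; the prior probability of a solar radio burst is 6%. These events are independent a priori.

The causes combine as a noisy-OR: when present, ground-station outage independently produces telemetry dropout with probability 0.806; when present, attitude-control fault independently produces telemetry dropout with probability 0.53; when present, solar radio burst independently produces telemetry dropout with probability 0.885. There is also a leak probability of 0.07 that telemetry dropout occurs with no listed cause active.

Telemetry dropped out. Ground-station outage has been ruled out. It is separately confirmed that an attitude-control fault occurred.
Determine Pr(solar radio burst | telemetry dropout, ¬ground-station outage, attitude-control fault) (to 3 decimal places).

Under noisy-OR, P(telemetry dropout | causes) = 1 − (1−0.07)·∏(1−qᵢ) over the active causes.
Numerator (weight on configurations with solar radio burst): 0.949734·0.06 = 0.056984
Denominator P(telemetry dropout | ¬ground-station outage, attitude-control fault): 0.5629·0.94 + 0.949734·0.06 = 0.586110
P(solar radio burst | telemetry dropout, ¬ground-station outage, attitude-control fault) = 0.056984/0.586110 ≈ 0.097

Pr(solar radio burst | telemetry dropout, ¬ground-station outage, attitude-control fault) ≈ 0.097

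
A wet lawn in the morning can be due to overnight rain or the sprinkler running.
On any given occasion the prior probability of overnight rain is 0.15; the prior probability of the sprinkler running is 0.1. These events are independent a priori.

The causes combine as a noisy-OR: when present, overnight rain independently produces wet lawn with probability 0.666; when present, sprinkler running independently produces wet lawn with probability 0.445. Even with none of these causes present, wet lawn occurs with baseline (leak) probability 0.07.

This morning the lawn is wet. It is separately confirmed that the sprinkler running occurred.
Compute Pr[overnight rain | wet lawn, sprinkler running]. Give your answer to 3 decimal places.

Under noisy-OR, P(wet lawn | causes) = 1 − (1−0.07)·∏(1−qᵢ) over the active causes.
Enumerate both values of overnight rain and weight by the priors:
  P(wet lawn | sprinkler running) = 0.48385·0.85 + 0.827606·0.15
        = 0.411272 + 0.124141 = 0.535413
The terms with overnight rain present sum to 0.124141, so
  P(overnight rain | wet lawn, sprinkler running) = 0.124141 / 0.535413 ≈ 0.232

Pr[overnight rain | wet lawn, sprinkler running] ≈ 0.232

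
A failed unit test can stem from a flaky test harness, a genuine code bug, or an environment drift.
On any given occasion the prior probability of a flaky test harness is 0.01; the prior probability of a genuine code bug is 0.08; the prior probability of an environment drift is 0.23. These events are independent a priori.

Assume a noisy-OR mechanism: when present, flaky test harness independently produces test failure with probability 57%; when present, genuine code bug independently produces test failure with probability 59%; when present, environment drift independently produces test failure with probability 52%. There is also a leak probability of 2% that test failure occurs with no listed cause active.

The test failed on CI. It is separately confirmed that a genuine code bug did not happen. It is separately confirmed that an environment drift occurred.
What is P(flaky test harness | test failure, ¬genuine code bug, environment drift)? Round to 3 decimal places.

P(flaky test harness | test failure, ¬genuine code bug, environment drift) ≈ 0.015

Under noisy-OR, P(test failure | causes) = 1 − (1−0.02)·∏(1−qᵢ) over the active causes.
Weight on flaky test harness=true, given the evidence: 0.797728×0.01 = 0.007977
Denominator P(test failure | ¬genuine code bug, environment drift): 0.5296×0.99 + 0.797728×0.01 = 0.532281
P(flaky test harness | test failure, ¬genuine code bug, environment drift) = 0.007977/0.532281 ≈ 0.015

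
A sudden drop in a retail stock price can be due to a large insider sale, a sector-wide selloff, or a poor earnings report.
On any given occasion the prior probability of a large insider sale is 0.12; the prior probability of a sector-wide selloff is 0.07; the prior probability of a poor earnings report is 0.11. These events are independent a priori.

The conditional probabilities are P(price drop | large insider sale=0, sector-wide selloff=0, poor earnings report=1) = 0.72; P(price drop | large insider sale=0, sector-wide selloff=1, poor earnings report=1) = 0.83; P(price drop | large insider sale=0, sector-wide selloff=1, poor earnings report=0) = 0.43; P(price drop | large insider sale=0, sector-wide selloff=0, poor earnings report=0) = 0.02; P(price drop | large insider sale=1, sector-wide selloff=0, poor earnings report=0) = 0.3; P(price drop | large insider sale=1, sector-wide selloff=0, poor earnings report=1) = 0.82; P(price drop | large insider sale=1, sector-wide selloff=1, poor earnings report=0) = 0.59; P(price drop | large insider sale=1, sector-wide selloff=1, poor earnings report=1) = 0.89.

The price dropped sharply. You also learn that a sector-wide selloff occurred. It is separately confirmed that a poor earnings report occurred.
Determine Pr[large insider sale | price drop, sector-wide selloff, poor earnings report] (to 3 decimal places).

P(price drop | sector-wide selloff, poor earnings report) = 0.83·0.88 + 0.89·0.12 = 0.730400 + 0.106800 = 0.837200
Restricting to configurations with large insider sale present: 0.89·0.12 = 0.106800.
Hence the posterior is 0.106800/0.837200 ≈ 0.128.

Pr[large insider sale | price drop, sector-wide selloff, poor earnings report] ≈ 0.128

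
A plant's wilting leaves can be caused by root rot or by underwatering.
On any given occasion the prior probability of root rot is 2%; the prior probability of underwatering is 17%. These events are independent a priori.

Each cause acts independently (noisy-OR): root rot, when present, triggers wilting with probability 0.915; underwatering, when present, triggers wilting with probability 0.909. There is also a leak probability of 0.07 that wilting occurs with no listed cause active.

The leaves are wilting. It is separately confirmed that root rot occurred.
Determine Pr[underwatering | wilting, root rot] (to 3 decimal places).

Under noisy-OR, P(wilting | causes) = 1 − (1−0.07)·∏(1−qᵢ) over the active causes.
Weight on underwatering=true, given the evidence: 0.992806*0.17 = 0.168777
Normalizer over all consistent configurations: 0.92095*0.83 + 0.992806*0.17 = 0.933166
P(underwatering | wilting, root rot) = 0.168777/0.933166 ≈ 0.181

Pr[underwatering | wilting, root rot] ≈ 0.181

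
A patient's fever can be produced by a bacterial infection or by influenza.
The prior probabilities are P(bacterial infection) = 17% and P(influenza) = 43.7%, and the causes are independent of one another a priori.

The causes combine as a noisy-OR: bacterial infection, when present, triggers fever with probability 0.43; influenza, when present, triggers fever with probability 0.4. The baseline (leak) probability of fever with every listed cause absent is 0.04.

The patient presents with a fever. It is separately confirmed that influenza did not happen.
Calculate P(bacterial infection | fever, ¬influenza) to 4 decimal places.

P(bacterial infection | fever, ¬influenza) ≈ 0.6987

Under noisy-OR, P(fever | causes) = 1 − (1−0.04)·∏(1−qᵢ) over the active causes.
P(fever | ¬influenza) = 0.04·0.83 + 0.4528·0.17 = 0.033200 + 0.076976 = 0.110176
Restricting to configurations with bacterial infection present: 0.4528·0.17 = 0.076976.
Hence the posterior is 0.076976/0.110176 ≈ 0.6987.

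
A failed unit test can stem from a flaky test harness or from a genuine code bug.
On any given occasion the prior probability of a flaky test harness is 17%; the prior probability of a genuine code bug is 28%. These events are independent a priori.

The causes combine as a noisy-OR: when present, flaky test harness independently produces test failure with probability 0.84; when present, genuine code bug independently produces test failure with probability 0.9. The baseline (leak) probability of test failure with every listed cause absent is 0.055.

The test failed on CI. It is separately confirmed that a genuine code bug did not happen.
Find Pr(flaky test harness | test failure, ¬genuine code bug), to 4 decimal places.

Under noisy-OR, P(test failure | causes) = 1 − (1−0.055)·∏(1−qᵢ) over the active causes.
P(test failure | ¬genuine code bug) = 0.055×0.83 + 0.8488×0.17 = 0.045650 + 0.144296 = 0.189946
Of this, 0.144296 comes from 0.8488×0.17 (the flaky test harness=true cases).
P(flaky test harness | test failure, ¬genuine code bug) = 0.144296 / 0.189946 ≈ 0.7597

Pr(flaky test harness | test failure, ¬genuine code bug) ≈ 0.7597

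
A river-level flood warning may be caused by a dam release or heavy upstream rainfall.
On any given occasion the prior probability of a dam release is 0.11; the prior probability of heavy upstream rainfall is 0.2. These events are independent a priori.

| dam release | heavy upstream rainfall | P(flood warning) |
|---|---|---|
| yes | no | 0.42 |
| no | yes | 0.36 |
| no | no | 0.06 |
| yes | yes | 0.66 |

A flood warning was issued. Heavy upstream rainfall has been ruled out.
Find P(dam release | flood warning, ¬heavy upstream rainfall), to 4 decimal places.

P(dam release | flood warning, ¬heavy upstream rainfall) ≈ 0.4639

Numerator (weight on configurations with dam release): 0.42*0.11 = 0.046200
Normalizer over all consistent configurations: 0.06*0.89 + 0.42*0.11 = 0.099600
P(dam release | flood warning, ¬heavy upstream rainfall) = 0.046200/0.099600 ≈ 0.4639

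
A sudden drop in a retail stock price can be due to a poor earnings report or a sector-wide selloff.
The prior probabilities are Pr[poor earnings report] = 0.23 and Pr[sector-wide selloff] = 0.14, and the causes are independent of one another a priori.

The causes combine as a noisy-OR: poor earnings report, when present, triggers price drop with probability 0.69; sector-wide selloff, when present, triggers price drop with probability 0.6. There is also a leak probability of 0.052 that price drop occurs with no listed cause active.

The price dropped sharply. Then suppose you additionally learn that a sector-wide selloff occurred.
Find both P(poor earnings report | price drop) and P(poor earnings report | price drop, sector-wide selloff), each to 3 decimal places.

Under noisy-OR, P(price drop | causes) = 1 − (1−0.052)·∏(1−qᵢ) over the active causes.
By total probability over the 4 (poor earnings report, sector-wide selloff) configurations:
  P(price drop) = 0.052×0.77×0.86 + 0.6208×0.77×0.14 + 0.70612×0.23×0.86 + 0.882448×0.23×0.14
        = 0.034434 + 0.066922 + 0.139671 + 0.028415 = 0.269442
Keeping only the poor earnings report-present terms gives 0.168086, so
  P(poor earnings report | price drop) = 0.168086 / 0.269442 ≈ 0.624

Now condition on the additional information:
Numerator (weight on configurations with poor earnings report): 0.882448*0.23 = 0.202963
Normalizer over all consistent configurations: 0.6208*0.77 + 0.882448*0.23 = 0.680979
P(poor earnings report | price drop, sector-wide selloff) = 0.202963/0.680979 ≈ 0.298
— sector-wide selloff explains away the evidence for poor earnings report.

P(poor earnings report | price drop) ≈ 0.624; P(poor earnings report | price drop, sector-wide selloff) ≈ 0.298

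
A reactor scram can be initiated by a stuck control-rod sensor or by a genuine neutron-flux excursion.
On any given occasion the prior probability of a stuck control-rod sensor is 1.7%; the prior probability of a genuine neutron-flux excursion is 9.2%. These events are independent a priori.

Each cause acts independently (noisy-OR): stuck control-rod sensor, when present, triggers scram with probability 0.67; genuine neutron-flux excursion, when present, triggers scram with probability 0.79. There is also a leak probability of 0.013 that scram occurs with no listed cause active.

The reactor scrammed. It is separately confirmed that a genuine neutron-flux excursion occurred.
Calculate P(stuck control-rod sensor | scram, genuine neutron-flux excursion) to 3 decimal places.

P(stuck control-rod sensor | scram, genuine neutron-flux excursion) ≈ 0.020

Under noisy-OR, P(scram | causes) = 1 − (1−0.013)·∏(1−qᵢ) over the active causes.
Weight on stuck control-rod sensor=true, given the evidence: 0.931601*0.017 = 0.015837
The normalizing constant is 0.79273*0.983 + 0.931601*0.017 = 0.795091
P(stuck control-rod sensor | scram, genuine neutron-flux excursion) = 0.015837/0.795091 ≈ 0.020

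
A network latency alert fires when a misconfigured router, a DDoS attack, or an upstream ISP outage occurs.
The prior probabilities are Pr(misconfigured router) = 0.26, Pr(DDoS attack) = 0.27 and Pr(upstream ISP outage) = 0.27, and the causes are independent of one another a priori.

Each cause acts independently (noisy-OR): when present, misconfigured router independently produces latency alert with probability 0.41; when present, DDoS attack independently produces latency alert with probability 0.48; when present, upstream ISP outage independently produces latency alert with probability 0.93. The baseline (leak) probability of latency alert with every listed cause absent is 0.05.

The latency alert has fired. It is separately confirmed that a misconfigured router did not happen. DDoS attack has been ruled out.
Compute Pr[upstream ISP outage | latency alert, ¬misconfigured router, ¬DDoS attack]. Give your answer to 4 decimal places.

Pr[upstream ISP outage | latency alert, ¬misconfigured router, ¬DDoS attack] ≈ 0.8735

Under noisy-OR, P(latency alert | causes) = 1 − (1−0.05)·∏(1−qᵢ) over the active causes.
P(latency alert | ¬misconfigured router, ¬DDoS attack) = 0.05*0.73 + 0.9335*0.27 = 0.036500 + 0.252045 = 0.288545
Of this, 0.252045 comes from 0.9335*0.27 (the upstream ISP outage=true cases).
So P(upstream ISP outage | latency alert, ¬misconfigured router, ¬DDoS attack) = 0.252045/0.288545 ≈ 0.8735.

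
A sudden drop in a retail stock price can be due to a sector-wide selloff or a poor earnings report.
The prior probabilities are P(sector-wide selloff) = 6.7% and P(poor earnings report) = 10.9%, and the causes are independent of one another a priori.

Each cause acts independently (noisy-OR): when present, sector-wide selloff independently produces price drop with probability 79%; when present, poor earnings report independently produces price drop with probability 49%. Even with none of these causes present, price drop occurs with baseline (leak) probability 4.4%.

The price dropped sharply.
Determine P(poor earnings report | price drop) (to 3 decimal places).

Under noisy-OR, P(price drop | causes) = 1 − (1−0.044)·∏(1−qᵢ) over the active causes.
P(price drop) = 0.044*0.933*0.891 + 0.51244*0.933*0.109 + 0.79924*0.067*0.891 + 0.897612*0.067*0.109 = 0.036577 + 0.052114 + 0.047712 + 0.006555 = 0.142958
Of this, 0.058669 comes from 0.052114 + 0.006555 (the poor earnings report=true cases).
So P(poor earnings report | price drop) = 0.058669/0.142958 ≈ 0.410.

P(poor earnings report | price drop) ≈ 0.410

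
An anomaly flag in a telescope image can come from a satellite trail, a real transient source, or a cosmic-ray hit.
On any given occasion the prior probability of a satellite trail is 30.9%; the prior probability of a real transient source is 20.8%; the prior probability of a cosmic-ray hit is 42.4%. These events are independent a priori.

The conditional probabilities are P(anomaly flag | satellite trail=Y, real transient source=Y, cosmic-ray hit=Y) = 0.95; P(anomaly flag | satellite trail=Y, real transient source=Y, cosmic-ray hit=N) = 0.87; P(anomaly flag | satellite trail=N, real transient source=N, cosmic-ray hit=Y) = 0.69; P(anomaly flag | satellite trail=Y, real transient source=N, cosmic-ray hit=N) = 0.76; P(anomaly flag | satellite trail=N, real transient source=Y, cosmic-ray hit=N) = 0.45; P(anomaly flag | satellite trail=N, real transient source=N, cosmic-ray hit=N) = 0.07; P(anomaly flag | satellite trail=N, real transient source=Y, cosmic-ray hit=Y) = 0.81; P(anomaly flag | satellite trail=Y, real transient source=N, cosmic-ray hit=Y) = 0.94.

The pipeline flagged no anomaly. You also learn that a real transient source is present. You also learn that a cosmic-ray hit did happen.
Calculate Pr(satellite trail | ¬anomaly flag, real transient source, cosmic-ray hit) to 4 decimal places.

Pr(satellite trail | ¬anomaly flag, real transient source, cosmic-ray hit) ≈ 0.1053

P(¬anomaly flag | real transient source, cosmic-ray hit) = 0.19×0.691 + 0.05×0.309 = 0.131290 + 0.015450 = 0.146740
Of this, 0.015450 comes from 0.05×0.309 (the satellite trail=true cases).
Hence the posterior is 0.015450/0.146740 ≈ 0.1053.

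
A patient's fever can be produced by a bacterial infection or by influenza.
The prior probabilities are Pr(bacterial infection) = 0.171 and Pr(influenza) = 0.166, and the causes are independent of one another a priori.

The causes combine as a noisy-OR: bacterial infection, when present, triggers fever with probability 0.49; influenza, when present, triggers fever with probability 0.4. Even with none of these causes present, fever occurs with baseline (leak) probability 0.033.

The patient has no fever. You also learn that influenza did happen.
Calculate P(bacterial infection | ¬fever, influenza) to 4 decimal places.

P(bacterial infection | ¬fever, influenza) ≈ 0.0952

Under noisy-OR, P(fever | causes) = 1 − (1−0.033)·∏(1−qᵢ) over the active causes.
Numerator (weight on configurations with bacterial infection): 0.295902·0.171 = 0.050599
Denominator P(¬fever | influenza): 0.5802·0.829 + 0.295902·0.171 = 0.531585
P(bacterial infection | ¬fever, influenza) = 0.050599/0.531585 ≈ 0.0952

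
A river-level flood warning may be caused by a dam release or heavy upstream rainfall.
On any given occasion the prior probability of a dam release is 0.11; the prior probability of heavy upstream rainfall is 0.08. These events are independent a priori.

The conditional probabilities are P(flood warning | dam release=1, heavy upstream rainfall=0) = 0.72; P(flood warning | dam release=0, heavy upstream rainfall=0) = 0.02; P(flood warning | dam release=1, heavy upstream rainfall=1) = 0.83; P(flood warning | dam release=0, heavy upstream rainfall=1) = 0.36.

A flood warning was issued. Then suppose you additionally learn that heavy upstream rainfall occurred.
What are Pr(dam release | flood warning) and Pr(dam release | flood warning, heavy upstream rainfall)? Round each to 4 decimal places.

Pr(dam release | flood warning) ≈ 0.6562; Pr(dam release | flood warning, heavy upstream rainfall) ≈ 0.2218

For the numerator, keep only dam release=true terms: 0.072864 + 0.007304 = 0.080168
Denominator P(flood warning): 0.02×0.89×0.92 + 0.36×0.89×0.08 + 0.72×0.11×0.92 + 0.83×0.11×0.08 = 0.122176
Posterior = 0.080168 / 0.122176 ≈ 0.6562

Now also conditioning on heavy upstream rainfall=true:
P(flood warning | heavy upstream rainfall) = 0.36*0.89 + 0.83*0.11 = 0.320400 + 0.091300 = 0.411700
The dam release-present share is 0.83*0.11 = 0.091300.
P(dam release | flood warning, heavy upstream rainfall) = 0.091300 / 0.411700 ≈ 0.2218
— heavy upstream rainfall explains away the evidence for dam release.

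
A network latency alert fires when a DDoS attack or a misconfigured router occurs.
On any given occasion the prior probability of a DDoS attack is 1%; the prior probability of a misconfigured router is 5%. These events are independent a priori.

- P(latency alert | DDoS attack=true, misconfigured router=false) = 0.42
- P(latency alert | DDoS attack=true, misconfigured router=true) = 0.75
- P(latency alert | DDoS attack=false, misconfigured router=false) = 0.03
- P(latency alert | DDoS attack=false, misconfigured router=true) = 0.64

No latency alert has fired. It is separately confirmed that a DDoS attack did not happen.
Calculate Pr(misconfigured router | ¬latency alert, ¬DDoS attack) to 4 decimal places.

P(¬latency alert | ¬DDoS attack) = 0.97*0.95 + 0.36*0.05 = 0.921500 + 0.018000 = 0.939500
The misconfigured router-present share is 0.36*0.05 = 0.018000.
So P(misconfigured router | ¬latency alert, ¬DDoS attack) = 0.018000/0.939500 ≈ 0.0192.

Pr(misconfigured router | ¬latency alert, ¬DDoS attack) ≈ 0.0192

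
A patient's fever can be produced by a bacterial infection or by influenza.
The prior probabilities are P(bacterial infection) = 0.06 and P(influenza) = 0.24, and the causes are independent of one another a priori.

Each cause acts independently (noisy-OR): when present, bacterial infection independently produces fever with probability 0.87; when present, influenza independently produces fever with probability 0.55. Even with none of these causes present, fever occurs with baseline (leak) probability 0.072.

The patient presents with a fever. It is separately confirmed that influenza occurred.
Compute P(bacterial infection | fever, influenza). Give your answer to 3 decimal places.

P(bacterial infection | fever, influenza) ≈ 0.094

Under noisy-OR, P(fever | causes) = 1 − (1−0.072)·∏(1−qᵢ) over the active causes.
P(fever | influenza) = 0.5824·0.94 + 0.945712·0.06 = 0.547456 + 0.056743 = 0.604199
Restricting to configurations with bacterial infection present: 0.945712·0.06 = 0.056743.
So P(bacterial infection | fever, influenza) = 0.056743/0.604199 ≈ 0.094.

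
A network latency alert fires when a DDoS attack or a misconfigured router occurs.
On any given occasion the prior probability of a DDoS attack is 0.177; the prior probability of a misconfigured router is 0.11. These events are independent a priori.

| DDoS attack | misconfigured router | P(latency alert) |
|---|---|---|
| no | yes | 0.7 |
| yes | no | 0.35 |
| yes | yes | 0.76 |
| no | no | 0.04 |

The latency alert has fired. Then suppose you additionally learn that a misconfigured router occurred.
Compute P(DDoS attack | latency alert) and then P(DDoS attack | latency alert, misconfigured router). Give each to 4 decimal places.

P(latency alert) = 0.04·0.823·0.89 + 0.7·0.823·0.11 + 0.35·0.177·0.89 + 0.76·0.177·0.11 = 0.029299 + 0.063371 + 0.055135 + 0.014797 = 0.162602
Restricting to configurations with DDoS attack present: 0.055135 + 0.014797 = 0.069932.
P(DDoS attack | latency alert) = 0.069932 / 0.162602 ≈ 0.4301

Now condition on the additional information:
Numerator (weight on configurations with DDoS attack): 0.76·0.177 = 0.134520
Denominator P(latency alert | misconfigured router): 0.7·0.823 + 0.76·0.177 = 0.710620
Posterior = 0.134520 / 0.710620 ≈ 0.1893
— misconfigured router explains away the evidence for DDoS attack.

P(DDoS attack | latency alert) ≈ 0.4301; P(DDoS attack | latency alert, misconfigured router) ≈ 0.1893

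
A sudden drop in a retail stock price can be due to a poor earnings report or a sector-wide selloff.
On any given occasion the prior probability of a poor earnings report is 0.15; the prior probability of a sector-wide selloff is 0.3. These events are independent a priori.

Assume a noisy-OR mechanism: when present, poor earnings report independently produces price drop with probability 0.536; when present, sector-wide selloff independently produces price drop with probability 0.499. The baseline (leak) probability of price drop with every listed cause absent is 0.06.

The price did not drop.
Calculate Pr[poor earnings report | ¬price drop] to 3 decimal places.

Under noisy-OR, P(price drop | causes) = 1 − (1−0.06)·∏(1−qᵢ) over the active causes.
P(¬price drop) = 0.94*0.85*0.7 + 0.47094*0.85*0.3 + 0.43616*0.15*0.7 + 0.218516*0.15*0.3 = 0.559300 + 0.120090 + 0.045797 + 0.009833 = 0.735020
The poor earnings report-present share is 0.045797 + 0.009833 = 0.055630.
Hence the posterior is 0.055630/0.735020 ≈ 0.076.

Pr[poor earnings report | ¬price drop] ≈ 0.076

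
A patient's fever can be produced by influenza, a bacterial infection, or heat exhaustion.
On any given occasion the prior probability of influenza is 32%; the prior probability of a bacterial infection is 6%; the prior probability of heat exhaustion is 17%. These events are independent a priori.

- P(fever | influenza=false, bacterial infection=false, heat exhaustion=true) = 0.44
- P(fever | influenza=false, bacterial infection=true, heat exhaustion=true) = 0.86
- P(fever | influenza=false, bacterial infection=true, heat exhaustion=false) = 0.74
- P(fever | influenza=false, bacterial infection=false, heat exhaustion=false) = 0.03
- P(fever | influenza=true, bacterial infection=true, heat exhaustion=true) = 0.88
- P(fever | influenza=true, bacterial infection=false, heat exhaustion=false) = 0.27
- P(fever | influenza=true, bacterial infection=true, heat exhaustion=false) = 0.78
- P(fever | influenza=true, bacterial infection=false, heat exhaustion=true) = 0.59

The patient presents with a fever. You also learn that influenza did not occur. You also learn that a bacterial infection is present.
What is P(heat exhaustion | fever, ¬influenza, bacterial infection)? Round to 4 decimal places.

P(fever | ¬influenza, bacterial infection) = 0.74·0.83 + 0.86·0.17 = 0.614200 + 0.146200 = 0.760400
Restricting to configurations with heat exhaustion present: 0.86·0.17 = 0.146200.
P(heat exhaustion | fever, ¬influenza, bacterial infection) = 0.146200 / 0.760400 ≈ 0.1923

P(heat exhaustion | fever, ¬influenza, bacterial infection) ≈ 0.1923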